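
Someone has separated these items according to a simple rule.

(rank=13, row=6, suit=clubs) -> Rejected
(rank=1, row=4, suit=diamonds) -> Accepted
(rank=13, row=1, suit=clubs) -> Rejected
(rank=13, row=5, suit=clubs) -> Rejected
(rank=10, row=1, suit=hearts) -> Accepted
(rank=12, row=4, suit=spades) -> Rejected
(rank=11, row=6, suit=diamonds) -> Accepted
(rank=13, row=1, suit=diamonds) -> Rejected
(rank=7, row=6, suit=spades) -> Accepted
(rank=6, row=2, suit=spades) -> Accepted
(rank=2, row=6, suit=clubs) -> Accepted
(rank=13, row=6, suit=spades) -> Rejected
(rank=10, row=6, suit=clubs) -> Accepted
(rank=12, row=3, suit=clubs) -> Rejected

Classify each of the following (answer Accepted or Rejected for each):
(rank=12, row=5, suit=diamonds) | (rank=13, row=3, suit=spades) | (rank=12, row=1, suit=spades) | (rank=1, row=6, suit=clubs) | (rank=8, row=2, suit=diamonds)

Rejected, Rejected, Rejected, Accepted, Accepted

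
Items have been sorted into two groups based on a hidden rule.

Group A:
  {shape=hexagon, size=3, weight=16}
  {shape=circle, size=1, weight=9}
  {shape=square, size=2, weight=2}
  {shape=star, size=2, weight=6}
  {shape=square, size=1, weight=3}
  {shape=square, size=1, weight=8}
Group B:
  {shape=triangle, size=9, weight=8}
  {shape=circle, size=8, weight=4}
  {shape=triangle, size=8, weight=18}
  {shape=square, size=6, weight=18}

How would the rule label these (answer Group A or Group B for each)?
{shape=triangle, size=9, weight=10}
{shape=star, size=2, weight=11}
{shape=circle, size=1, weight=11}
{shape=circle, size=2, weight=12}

One predicate separates the groups cleanly: size ≤ 3.
{shape=triangle, size=9, weight=10}: size = 9 — does not pass, so Group B. {shape=star, size=2, weight=11}: size = 2 — checks out, so Group A. {shape=circle, size=1, weight=11}: size = 1 — checks out, so Group A. {shape=circle, size=2, weight=12}: size = 2 — checks out, so Group A.

Group B, Group A, Group A, Group A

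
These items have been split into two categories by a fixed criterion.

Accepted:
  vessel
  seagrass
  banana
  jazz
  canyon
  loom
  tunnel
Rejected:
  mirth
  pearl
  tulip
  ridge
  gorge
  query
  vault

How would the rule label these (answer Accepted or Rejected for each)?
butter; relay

Accepted, Rejected

Comparing the two groups points to one rule — even length.
Accepted: butter, since length 6.
Rejected: relay, since length 5.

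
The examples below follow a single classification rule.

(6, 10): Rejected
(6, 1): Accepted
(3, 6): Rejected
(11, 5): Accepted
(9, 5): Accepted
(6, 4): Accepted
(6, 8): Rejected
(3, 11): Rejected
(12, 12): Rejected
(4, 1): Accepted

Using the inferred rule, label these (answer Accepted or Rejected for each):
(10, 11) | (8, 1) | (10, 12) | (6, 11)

Every 'Accepted' example satisfies: first > second. None of the 'Rejected' examples do.

Rejected, Accepted, Rejected, Rejected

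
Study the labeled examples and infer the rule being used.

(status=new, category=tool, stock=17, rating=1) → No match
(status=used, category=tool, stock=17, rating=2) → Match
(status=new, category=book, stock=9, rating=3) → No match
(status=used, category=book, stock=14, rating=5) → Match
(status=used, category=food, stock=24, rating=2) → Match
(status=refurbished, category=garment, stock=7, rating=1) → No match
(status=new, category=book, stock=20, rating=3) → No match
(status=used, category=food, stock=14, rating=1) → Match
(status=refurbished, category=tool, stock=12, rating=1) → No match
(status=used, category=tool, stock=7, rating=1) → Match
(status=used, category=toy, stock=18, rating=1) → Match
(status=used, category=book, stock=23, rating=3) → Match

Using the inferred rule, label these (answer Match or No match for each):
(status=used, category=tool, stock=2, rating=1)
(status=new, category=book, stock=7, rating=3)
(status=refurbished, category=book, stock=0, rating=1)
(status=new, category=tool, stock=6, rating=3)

Looking at the examples, the only property every 'Match' case has and every 'No match' case lacks is: status is used.
Match: (status=used, category=tool, stock=2, rating=1), since status is used. No match: (status=new, category=book, stock=7, rating=3), since status is new. No match: (status=refurbished, category=book, stock=0, rating=1), since status is refurbished. No match: (status=new, category=tool, stock=6, rating=3), since status is new.

Match, No match, No match, No match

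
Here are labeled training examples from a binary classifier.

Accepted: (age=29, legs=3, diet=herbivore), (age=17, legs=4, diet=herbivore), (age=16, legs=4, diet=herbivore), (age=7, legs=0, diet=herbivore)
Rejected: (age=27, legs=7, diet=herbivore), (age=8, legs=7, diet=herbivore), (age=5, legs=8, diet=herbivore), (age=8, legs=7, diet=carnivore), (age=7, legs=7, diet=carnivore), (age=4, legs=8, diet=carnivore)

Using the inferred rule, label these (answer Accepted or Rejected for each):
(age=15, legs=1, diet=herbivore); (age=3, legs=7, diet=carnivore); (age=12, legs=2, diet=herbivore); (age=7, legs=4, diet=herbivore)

Accepted, Rejected, Accepted, Accepted

All 'Accepted' examples share one property — legs ≤ 4 — and every 'Rejected' example lacks it.
Accepted: (age=15, legs=1, diet=herbivore), since legs = 1.
Rejected: (age=3, legs=7, diet=carnivore), since legs = 7.
Accepted: (age=12, legs=2, diet=herbivore), since legs = 2.
Accepted: (age=7, legs=4, diet=herbivore), since legs = 4.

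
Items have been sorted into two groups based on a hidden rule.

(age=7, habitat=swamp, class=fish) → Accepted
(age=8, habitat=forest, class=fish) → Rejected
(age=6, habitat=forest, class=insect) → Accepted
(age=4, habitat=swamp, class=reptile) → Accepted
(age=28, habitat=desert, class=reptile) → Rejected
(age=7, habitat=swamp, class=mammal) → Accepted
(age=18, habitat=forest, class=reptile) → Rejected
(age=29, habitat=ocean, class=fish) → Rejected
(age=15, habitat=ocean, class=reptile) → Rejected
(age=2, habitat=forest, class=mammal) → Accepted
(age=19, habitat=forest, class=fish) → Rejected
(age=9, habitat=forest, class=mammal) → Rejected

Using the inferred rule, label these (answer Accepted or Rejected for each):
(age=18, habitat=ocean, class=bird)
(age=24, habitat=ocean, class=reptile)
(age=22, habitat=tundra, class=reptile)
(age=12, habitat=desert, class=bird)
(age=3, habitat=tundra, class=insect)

Rejected, Rejected, Rejected, Rejected, Accepted

One predicate separates the groups cleanly: age ≤ 7.
(age=18, habitat=ocean, class=bird): Rejected (age = 18). (age=24, habitat=ocean, class=reptile): Rejected (age = 24). (age=22, habitat=tundra, class=reptile): Rejected (age = 22). (age=12, habitat=desert, class=bird): Rejected (age = 12). (age=3, habitat=tundra, class=insect): Accepted (age = 3).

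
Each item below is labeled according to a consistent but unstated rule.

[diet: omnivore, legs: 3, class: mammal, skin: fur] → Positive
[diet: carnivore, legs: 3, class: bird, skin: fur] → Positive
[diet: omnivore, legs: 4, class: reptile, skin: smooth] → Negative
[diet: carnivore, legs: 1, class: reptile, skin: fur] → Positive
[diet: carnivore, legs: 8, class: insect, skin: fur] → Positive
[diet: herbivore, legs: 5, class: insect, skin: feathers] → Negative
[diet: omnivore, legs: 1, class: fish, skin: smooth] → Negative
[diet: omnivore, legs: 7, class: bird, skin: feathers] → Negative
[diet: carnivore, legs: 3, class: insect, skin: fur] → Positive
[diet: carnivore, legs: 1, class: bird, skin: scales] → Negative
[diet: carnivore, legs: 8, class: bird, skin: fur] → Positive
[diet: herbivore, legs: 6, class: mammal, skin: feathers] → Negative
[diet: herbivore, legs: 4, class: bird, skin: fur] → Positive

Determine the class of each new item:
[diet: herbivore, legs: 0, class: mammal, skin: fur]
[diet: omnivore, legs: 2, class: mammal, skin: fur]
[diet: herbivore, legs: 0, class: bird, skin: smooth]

Positive, Positive, Negative

Checking candidate rules against both groups, what survives is: skin is fur.
[diet: herbivore, legs: 0, class: mammal, skin: fur]: Positive (skin is fur).
[diet: omnivore, legs: 2, class: mammal, skin: fur]: Positive (skin is fur).
[diet: herbivore, legs: 0, class: bird, skin: smooth]: Negative (skin is smooth).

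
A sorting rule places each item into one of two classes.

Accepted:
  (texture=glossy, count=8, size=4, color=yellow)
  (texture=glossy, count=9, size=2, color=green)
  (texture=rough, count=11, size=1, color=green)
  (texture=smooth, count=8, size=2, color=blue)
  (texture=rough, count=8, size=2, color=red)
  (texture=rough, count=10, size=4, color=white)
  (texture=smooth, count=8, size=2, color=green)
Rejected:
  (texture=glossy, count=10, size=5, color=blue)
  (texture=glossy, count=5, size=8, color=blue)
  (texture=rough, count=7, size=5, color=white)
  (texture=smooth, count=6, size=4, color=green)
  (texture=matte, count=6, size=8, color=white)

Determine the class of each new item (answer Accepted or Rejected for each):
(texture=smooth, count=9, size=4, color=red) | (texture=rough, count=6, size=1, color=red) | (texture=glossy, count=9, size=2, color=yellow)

The classifier is using: size ≤ 4 AND count ≥ 7.
Accepted: (texture=smooth, count=9, size=4, color=red), since size = 4, count = 9.
Rejected: (texture=rough, count=6, size=1, color=red), since size = 1, count = 6.
Accepted: (texture=glossy, count=9, size=2, color=yellow), since size = 2, count = 9.

Accepted, Rejected, Accepted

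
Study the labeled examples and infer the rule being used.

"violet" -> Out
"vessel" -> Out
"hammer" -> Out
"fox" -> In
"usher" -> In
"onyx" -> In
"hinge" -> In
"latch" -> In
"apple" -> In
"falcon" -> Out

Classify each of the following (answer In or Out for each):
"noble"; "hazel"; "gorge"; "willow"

One predicate separates the groups cleanly: length ≤ 5.
"noble": length 5, checks out → In.
"hazel": length 5, checks out → In.
"gorge": length 5, checks out → In.
"willow": length 6, doesn't match → Out.

In, In, In, Out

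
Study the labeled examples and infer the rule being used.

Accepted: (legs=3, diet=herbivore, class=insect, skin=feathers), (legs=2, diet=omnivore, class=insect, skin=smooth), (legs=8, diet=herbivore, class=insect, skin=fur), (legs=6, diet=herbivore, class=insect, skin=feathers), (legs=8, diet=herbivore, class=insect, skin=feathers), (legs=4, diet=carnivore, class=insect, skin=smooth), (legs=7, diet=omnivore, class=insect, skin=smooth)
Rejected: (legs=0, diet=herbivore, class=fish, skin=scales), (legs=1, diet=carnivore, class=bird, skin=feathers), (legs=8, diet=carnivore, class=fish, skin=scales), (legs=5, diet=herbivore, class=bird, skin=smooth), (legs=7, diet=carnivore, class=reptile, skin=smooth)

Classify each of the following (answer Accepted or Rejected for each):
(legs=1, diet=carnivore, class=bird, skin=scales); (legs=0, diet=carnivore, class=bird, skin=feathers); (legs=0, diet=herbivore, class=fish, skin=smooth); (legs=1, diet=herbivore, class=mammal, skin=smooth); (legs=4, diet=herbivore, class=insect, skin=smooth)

Checking candidate rules against both groups, what survives is: class is insect.

Rejected, Rejected, Rejected, Rejected, Accepted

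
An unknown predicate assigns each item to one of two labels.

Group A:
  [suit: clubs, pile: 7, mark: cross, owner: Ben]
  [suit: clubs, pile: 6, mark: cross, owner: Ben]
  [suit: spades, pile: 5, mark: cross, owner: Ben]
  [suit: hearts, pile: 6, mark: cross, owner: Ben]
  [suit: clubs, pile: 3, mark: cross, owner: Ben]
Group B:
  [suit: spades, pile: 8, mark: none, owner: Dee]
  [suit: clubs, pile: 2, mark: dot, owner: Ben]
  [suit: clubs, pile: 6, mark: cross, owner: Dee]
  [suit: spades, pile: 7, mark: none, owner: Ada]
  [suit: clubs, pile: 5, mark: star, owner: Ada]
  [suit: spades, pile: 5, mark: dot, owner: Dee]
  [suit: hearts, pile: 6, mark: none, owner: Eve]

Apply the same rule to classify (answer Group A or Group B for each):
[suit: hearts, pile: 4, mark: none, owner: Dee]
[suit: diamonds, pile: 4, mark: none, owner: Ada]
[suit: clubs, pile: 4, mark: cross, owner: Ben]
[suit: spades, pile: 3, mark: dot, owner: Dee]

Group B, Group B, Group A, Group B

The distinguishing property — owner is Ben AND mark is cross — holds for all the 'Group A' cases and none of the 'Group B' cases.
[suit: hearts, pile: 4, mark: none, owner: Dee] — owner is Dee, mark is none, hence Group B. [suit: diamonds, pile: 4, mark: none, owner: Ada] — owner is Ada, mark is none, hence Group B. [suit: clubs, pile: 4, mark: cross, owner: Ben] — owner is Ben, mark is cross, hence Group A. [suit: spades, pile: 3, mark: dot, owner: Dee] — owner is Dee, mark is dot, hence Group B.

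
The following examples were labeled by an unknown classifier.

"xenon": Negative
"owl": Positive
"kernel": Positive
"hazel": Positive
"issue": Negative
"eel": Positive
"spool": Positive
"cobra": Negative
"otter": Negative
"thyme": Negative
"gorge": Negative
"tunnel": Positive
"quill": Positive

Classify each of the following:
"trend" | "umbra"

Negative, Negative

The simplest hypothesis consistent with all the labels is: contains 'l'.
"trend": no 'l', does not fit → Negative.
"umbra": no 'l', does not fit → Negative.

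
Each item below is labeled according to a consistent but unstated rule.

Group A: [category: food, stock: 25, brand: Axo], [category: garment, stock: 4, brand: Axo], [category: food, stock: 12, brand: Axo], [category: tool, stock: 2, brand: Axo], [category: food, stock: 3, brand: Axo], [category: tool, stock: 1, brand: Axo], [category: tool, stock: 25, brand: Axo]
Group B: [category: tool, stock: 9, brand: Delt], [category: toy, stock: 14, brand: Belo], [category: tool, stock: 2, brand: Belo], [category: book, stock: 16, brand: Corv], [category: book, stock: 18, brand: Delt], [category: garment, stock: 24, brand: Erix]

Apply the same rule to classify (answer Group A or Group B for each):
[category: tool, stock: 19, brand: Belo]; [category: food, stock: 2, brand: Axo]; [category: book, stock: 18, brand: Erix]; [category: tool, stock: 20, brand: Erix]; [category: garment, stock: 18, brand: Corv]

The classifier is using: brand is Axo.
Group B: [category: tool, stock: 19, brand: Belo], since brand is Belo. Group A: [category: food, stock: 2, brand: Axo], since brand is Axo. Group B: [category: book, stock: 18, brand: Erix], since brand is Erix. Group B: [category: tool, stock: 20, brand: Erix], since brand is Erix. Group B: [category: garment, stock: 18, brand: Corv], since brand is Corv.

Group B, Group A, Group B, Group B, Group B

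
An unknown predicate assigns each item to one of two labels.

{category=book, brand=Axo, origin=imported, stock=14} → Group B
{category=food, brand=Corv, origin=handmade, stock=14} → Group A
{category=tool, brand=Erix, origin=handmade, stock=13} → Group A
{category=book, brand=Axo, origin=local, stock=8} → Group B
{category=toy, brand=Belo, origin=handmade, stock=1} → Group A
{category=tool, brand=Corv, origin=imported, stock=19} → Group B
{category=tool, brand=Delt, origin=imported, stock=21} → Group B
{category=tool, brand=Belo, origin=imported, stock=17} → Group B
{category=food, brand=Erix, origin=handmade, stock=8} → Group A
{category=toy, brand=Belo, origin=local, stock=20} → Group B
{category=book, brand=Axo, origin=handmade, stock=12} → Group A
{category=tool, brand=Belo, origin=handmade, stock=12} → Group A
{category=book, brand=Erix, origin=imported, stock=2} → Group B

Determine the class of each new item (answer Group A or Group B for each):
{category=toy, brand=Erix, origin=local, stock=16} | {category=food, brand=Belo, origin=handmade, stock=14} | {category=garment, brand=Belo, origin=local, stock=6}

Group B, Group A, Group B

Every 'Group A' example satisfies: origin is handmade. None of the 'Group B' examples do.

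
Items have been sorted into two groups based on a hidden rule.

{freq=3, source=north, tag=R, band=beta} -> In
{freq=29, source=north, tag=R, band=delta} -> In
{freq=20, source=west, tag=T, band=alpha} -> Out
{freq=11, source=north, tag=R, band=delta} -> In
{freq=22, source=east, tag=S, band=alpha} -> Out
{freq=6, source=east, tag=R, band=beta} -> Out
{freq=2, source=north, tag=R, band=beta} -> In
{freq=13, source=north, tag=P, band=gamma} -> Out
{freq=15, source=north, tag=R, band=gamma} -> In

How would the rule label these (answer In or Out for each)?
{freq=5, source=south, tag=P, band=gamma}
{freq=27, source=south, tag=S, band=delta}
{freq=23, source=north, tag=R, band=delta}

All 'In' examples share one property — tag is R AND source is north — and every 'Out' example lacks it.

Out, Out, In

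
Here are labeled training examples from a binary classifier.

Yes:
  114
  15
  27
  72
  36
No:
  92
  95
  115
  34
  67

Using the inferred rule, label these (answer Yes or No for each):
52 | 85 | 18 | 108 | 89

The common property of the 'Yes' items is: multiple of 3. No 'No' item has it.

No, No, Yes, Yes, No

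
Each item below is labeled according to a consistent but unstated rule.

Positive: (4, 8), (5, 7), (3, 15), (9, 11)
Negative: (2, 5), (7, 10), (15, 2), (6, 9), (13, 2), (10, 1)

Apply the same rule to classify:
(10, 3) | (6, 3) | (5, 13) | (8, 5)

Negative, Negative, Positive, Negative

Looking at the examples, the only property every 'Positive' case has and every 'Negative' case lacks is: sum is even.
(10, 3): 10+3 = 13, does not pass → Negative. (6, 3): 6+3 = 9, does not pass → Negative. (5, 13): 5+13 = 18, checks out → Positive. (8, 5): 8+5 = 13, does not pass → Negative.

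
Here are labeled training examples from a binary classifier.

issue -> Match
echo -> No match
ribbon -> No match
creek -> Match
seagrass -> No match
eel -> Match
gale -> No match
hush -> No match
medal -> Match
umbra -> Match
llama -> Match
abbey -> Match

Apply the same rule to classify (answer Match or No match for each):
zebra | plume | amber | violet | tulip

Match, Match, Match, No match, Match

All 'Match' examples share one property — odd length — and every 'No match' example lacks it.
zebra — length 5, hence Match.
plume — length 5, hence Match.
amber — length 5, hence Match.
violet — length 6, hence No match.
tulip — length 5, hence Match.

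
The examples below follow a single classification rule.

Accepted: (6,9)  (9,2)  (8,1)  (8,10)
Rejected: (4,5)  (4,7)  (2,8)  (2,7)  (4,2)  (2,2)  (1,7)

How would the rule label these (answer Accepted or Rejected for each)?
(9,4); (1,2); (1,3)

Accepted, Rejected, Rejected

The rule appears to be: first ≥ 5.
(9,4): first 9, checks out → Accepted.
(1,2): first 1, doesn't qualify → Rejected.
(1,3): first 1, doesn't qualify → Rejected.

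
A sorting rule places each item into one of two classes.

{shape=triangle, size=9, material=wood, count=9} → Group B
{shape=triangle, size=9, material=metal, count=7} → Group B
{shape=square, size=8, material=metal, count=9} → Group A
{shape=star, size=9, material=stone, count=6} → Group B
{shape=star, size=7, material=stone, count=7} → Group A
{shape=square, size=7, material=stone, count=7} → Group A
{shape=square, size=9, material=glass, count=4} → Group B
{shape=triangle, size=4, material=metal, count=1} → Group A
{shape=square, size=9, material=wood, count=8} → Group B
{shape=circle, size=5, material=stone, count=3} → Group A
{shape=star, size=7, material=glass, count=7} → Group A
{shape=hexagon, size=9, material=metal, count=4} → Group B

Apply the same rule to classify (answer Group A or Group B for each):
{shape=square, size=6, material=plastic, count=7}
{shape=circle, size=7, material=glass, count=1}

Group A, Group A

All 'Group A' examples share one property — size ≤ 8 — and every 'Group B' example lacks it.
Group A: {shape=square, size=6, material=plastic, count=7}, since size = 6.
Group A: {shape=circle, size=7, material=glass, count=1}, since size = 7.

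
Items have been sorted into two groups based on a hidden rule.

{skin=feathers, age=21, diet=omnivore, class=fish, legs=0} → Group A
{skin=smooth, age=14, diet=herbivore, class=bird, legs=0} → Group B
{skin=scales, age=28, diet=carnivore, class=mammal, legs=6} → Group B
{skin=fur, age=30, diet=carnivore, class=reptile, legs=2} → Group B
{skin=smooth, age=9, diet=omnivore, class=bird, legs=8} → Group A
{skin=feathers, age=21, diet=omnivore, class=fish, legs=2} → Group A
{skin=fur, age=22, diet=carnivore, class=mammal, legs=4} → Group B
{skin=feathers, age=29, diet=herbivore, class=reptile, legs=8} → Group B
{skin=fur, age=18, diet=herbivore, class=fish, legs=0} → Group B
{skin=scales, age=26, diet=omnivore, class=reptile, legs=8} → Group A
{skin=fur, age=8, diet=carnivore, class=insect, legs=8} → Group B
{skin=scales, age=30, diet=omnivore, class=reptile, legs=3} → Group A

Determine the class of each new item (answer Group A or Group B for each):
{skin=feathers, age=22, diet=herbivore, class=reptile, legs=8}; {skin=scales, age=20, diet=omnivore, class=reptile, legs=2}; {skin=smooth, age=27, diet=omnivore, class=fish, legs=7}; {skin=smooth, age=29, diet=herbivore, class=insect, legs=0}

Group B, Group A, Group A, Group B

The rule appears to be: diet is omnivore.
Group B: {skin=feathers, age=22, diet=herbivore, class=reptile, legs=8}, since diet is herbivore. Group A: {skin=scales, age=20, diet=omnivore, class=reptile, legs=2}, since diet is omnivore. Group A: {skin=smooth, age=27, diet=omnivore, class=fish, legs=7}, since diet is omnivore. Group B: {skin=smooth, age=29, diet=herbivore, class=insect, legs=0}, since diet is herbivore.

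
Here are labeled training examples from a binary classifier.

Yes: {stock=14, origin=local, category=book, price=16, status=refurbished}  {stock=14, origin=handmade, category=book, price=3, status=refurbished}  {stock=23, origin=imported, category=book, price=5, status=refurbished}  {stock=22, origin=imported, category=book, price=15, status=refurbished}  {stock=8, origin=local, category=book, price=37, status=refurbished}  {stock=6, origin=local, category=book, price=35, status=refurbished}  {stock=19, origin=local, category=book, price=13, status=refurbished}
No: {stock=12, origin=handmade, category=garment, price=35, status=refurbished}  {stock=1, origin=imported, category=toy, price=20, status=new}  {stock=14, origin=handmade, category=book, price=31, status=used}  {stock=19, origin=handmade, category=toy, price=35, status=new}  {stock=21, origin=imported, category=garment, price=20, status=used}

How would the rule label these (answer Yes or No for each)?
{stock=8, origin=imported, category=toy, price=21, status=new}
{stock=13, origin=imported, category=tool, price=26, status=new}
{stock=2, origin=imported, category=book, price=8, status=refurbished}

All 'Yes' examples share one property — status is refurbished AND category is book — and every 'No' example lacks it.
{stock=8, origin=imported, category=toy, price=21, status=new} — status is new, category is toy, hence No.
{stock=13, origin=imported, category=tool, price=26, status=new} — status is new, category is tool, hence No.
{stock=2, origin=imported, category=book, price=8, status=refurbished} — status is refurbished, category is book, hence Yes.

No, No, Yes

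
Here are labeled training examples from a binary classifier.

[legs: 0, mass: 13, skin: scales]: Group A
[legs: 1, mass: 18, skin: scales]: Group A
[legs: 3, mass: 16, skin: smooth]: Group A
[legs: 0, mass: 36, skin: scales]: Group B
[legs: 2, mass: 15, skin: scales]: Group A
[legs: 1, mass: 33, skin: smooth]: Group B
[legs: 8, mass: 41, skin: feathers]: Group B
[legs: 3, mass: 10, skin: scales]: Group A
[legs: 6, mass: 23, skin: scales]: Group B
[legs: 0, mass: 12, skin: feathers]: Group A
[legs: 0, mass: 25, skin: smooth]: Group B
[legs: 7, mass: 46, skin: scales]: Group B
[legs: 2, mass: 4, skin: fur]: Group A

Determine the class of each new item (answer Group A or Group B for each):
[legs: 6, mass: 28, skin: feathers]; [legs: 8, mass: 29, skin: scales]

Group B, Group B

The classifier is using: mass ≤ 18.
[legs: 6, mass: 28, skin: feathers] — mass = 28, hence Group B.
[legs: 8, mass: 29, skin: scales] — mass = 29, hence Group B.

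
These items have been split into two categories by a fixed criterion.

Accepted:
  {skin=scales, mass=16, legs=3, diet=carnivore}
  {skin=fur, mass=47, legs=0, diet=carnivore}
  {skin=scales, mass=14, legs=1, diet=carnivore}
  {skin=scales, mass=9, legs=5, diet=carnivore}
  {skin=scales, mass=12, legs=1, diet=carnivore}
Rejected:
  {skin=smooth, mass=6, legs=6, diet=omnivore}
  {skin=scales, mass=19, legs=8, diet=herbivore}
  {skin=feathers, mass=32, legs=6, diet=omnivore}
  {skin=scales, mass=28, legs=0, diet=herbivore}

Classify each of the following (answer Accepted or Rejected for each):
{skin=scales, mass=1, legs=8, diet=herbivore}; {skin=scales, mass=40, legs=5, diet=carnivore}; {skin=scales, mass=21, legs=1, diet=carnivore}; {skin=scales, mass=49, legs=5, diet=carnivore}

Rejected, Accepted, Accepted, Accepted

The rule appears to be: diet is carnivore.
{skin=scales, mass=1, legs=8, diet=herbivore}: diet is herbivore, lacks this property → Rejected. {skin=scales, mass=40, legs=5, diet=carnivore}: diet is carnivore, checks out → Accepted. {skin=scales, mass=21, legs=1, diet=carnivore}: diet is carnivore, checks out → Accepted. {skin=scales, mass=49, legs=5, diet=carnivore}: diet is carnivore, checks out → Accepted.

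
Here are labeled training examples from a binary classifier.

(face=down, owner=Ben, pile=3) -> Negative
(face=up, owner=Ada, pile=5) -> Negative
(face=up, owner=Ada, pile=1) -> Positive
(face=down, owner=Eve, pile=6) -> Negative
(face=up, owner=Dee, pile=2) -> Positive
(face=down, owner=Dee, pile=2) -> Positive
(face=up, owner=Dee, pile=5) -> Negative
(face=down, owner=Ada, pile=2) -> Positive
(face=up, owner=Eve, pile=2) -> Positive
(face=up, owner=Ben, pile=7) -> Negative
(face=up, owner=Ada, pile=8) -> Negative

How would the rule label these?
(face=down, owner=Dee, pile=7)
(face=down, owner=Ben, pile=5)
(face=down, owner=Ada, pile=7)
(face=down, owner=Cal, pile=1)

Negative, Negative, Negative, Positive

All 'Positive' examples share one property — pile ≤ 2 — and every 'Negative' example lacks it.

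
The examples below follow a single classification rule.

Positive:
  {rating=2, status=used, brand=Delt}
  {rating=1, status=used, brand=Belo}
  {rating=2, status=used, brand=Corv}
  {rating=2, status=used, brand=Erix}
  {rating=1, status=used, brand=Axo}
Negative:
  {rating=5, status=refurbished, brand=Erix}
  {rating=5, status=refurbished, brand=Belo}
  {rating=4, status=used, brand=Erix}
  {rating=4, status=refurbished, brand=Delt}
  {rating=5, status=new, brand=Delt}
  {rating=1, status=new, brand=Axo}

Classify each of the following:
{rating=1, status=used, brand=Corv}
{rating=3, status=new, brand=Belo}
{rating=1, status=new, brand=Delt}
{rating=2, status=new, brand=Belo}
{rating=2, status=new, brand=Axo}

A rule that fits every label: status is used AND rating ≤ 2 — true of each 'Positive' example, false of each 'Negative' one.
{rating=1, status=used, brand=Corv} → status is used, rating = 1 → Positive.
{rating=3, status=new, brand=Belo} → status is new, rating = 3 → Negative.
{rating=1, status=new, brand=Delt} → status is new, rating = 1 → Negative.
{rating=2, status=new, brand=Belo} → status is new, rating = 2 → Negative.
{rating=2, status=new, brand=Axo} → status is new, rating = 2 → Negative.

Positive, Negative, Negative, Negative, Negative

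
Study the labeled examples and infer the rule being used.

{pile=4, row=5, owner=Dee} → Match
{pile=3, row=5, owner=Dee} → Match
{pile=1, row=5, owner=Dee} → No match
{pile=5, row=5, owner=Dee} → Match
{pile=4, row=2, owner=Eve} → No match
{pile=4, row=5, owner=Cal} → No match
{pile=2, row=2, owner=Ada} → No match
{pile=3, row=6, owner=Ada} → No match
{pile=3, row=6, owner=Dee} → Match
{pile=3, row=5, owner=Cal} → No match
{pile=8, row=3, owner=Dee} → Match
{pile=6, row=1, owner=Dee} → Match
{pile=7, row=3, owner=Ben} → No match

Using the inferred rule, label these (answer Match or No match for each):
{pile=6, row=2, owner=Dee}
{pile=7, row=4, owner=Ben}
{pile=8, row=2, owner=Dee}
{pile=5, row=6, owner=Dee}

The distinguishing property — owner is Dee AND pile ≥ 2 — holds for all the 'Match' cases and none of the 'No match' cases.
Match: {pile=6, row=2, owner=Dee}, since owner is Dee, pile = 6.
No match: {pile=7, row=4, owner=Ben}, since owner is Ben, pile = 7.
Match: {pile=8, row=2, owner=Dee}, since owner is Dee, pile = 8.
Match: {pile=5, row=6, owner=Dee}, since owner is Dee, pile = 5.

Match, No match, Match, Match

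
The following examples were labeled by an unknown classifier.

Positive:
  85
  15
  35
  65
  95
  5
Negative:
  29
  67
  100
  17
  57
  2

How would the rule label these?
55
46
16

Positive, Negative, Negative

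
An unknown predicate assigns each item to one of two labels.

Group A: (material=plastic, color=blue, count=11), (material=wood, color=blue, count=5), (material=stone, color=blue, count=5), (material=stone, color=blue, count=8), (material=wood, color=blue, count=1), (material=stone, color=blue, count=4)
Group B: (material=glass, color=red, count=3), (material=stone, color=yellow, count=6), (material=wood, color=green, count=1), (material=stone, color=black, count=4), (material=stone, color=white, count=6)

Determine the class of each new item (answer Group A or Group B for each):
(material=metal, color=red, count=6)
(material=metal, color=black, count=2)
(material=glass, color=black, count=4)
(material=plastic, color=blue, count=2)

Comparing the two groups points to one rule — color is blue.
(material=metal, color=red, count=6): color is red, does not pass → Group B.
(material=metal, color=black, count=2): color is black, does not pass → Group B.
(material=glass, color=black, count=4): color is black, does not pass → Group B.
(material=plastic, color=blue, count=2): color is blue, checks out → Group A.

Group B, Group B, Group B, Group A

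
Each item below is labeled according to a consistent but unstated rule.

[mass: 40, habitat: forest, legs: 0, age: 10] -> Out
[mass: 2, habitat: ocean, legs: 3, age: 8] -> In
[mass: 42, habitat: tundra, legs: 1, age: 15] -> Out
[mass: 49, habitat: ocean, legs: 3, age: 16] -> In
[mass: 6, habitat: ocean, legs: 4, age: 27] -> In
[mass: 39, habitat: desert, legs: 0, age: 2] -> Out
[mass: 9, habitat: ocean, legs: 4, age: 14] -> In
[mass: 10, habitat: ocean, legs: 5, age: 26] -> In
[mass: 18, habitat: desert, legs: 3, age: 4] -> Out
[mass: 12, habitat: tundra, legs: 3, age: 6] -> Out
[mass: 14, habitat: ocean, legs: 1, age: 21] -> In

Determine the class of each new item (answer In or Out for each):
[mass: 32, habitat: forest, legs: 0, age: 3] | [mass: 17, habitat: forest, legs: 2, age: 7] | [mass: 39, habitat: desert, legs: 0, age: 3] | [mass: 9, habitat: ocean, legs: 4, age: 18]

All 'In' examples share one property — habitat is ocean — and every 'Out' example lacks it.

Out, Out, Out, In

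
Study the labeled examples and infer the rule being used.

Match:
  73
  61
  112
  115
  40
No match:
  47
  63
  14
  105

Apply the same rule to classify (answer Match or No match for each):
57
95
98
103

A rule that fits every label: ≡ 1 (mod 3) — true of each 'Match' example, false of each 'No match' one.

No match, No match, No match, Match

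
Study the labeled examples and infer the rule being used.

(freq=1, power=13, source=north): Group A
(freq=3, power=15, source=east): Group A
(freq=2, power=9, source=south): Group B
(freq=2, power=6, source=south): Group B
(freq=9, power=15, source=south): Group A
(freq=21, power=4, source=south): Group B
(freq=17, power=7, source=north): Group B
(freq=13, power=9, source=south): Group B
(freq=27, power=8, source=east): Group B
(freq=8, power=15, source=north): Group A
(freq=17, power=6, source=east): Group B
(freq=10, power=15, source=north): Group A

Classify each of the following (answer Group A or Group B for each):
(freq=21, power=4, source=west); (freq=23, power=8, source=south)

Group B, Group B

The pattern is that an item is 'Group A' exactly when: power ≥ 13.
(freq=21, power=4, source=west) → power = 4 → Group B.
(freq=23, power=8, source=south) → power = 8 → Group B.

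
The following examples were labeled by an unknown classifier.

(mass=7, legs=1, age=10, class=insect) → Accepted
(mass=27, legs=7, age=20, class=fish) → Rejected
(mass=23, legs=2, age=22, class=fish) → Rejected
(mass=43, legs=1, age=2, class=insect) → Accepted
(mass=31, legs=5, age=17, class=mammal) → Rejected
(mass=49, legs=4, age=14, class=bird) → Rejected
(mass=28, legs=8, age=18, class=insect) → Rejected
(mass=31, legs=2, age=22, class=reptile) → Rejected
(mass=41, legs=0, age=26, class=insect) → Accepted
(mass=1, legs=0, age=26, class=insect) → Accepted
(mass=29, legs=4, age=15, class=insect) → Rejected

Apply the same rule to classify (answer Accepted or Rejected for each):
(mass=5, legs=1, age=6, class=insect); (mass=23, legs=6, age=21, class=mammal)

All 'Accepted' examples share one property — legs ≤ 1 — and every 'Rejected' example lacks it.
Accepted: (mass=5, legs=1, age=6, class=insect), since legs = 1.
Rejected: (mass=23, legs=6, age=21, class=mammal), since legs = 6.

Accepted, Rejected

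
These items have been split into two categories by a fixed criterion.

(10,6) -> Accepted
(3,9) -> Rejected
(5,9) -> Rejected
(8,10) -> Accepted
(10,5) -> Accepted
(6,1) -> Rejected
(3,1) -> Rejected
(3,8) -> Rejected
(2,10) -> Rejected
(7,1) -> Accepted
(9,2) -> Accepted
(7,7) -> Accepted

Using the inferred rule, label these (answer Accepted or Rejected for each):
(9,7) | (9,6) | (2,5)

A rule that fits every label: first ≥ 7 — true of each 'Accepted' example, false of each 'Rejected' one.
(9,7): first 9 — satisfies this, so Accepted.
(9,6): first 9 — satisfies this, so Accepted.
(2,5): first 2 — does not pass, so Rejected.

Accepted, Accepted, Rejected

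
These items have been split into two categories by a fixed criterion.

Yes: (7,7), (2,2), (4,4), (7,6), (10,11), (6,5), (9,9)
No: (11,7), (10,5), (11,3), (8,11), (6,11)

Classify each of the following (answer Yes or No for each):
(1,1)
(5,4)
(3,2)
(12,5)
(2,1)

Yes, Yes, Yes, No, Yes

The classifier is using: |first − second| ≤ 1.
(1,1): Yes (|1−1| = 0). (5,4): Yes (|5−4| = 1). (3,2): Yes (|3−2| = 1). (12,5): No (|12−5| = 7). (2,1): Yes (|2−1| = 1).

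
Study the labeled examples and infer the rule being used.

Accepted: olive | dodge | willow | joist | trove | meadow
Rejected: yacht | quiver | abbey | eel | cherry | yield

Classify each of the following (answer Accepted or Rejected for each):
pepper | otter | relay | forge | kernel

Rejected, Accepted, Rejected, Accepted, Rejected

All 'Accepted' examples share one property — contains 'o' — and every 'Rejected' example lacks it.
pepper — no 'o', hence Rejected.
otter — has 'o', hence Accepted.
relay — no 'o', hence Rejected.
forge — has 'o', hence Accepted.
kernel — no 'o', hence Rejected.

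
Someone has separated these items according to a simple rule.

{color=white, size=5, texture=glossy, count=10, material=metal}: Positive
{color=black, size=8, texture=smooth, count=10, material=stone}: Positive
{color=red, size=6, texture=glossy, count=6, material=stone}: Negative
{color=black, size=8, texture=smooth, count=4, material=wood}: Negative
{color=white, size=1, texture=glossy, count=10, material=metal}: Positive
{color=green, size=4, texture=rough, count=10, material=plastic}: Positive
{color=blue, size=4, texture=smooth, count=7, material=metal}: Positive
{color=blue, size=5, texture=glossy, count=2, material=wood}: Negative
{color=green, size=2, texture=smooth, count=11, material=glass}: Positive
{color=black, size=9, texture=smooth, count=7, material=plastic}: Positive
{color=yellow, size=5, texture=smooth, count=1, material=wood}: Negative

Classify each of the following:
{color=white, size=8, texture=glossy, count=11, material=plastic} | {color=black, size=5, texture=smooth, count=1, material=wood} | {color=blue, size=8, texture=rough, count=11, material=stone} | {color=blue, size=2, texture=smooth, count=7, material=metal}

Positive, Negative, Positive, Positive

The pattern is that an item is 'Positive' exactly when: count ≥ 7.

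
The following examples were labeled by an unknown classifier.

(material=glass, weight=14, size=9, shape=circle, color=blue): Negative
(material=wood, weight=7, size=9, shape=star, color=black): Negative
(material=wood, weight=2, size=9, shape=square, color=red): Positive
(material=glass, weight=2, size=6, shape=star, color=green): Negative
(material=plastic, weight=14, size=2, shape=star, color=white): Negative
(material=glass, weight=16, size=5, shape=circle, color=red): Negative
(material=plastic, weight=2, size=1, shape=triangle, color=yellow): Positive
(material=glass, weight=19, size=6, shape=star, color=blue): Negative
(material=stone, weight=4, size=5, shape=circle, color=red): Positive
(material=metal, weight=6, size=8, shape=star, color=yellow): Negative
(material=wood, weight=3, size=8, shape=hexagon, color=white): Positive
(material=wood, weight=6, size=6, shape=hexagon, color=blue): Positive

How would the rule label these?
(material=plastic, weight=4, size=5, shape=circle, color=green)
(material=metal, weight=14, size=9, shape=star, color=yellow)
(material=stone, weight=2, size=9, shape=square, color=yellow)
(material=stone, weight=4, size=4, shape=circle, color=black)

Positive, Negative, Positive, Positive

Every 'Positive' example satisfies: shape is not star AND weight ≤ 6. None of the 'Negative' examples do.
(material=plastic, weight=4, size=5, shape=circle, color=green) — shape is circle, weight = 4, hence Positive. (material=metal, weight=14, size=9, shape=star, color=yellow) — shape is star, weight = 14, hence Negative. (material=stone, weight=2, size=9, shape=square, color=yellow) — shape is square, weight = 2, hence Positive. (material=stone, weight=4, size=4, shape=circle, color=black) — shape is circle, weight = 4, hence Positive.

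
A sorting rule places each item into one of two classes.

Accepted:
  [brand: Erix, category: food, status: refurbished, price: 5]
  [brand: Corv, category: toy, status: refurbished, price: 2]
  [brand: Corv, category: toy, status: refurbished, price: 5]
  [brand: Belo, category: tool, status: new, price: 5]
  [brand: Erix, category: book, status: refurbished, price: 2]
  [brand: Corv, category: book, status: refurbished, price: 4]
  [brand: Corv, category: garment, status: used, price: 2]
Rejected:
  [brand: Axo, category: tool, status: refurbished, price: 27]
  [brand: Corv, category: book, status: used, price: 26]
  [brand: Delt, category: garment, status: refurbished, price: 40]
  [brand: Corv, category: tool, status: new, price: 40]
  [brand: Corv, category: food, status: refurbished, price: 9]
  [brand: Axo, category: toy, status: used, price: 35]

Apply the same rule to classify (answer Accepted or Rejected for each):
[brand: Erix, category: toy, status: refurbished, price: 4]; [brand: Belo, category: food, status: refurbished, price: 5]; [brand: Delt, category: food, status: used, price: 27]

A rule that fits every label: price ≤ 5 — true of each 'Accepted' example, false of each 'Rejected' one.
[brand: Erix, category: toy, status: refurbished, price: 4] → price = 4 → Accepted.
[brand: Belo, category: food, status: refurbished, price: 5] → price = 5 → Accepted.
[brand: Delt, category: food, status: used, price: 27] → price = 27 → Rejected.

Accepted, Accepted, Rejected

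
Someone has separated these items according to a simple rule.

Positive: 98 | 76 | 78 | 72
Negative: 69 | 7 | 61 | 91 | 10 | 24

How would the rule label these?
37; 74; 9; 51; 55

Negative, Positive, Negative, Negative, Negative

'Positive' ⟺ even AND at least 61.
37 — 37 is odd, 37 < 61, hence Negative.
74 — 74 is even, 74 ≥ 61, hence Positive.
9 — 9 is odd, 9 < 61, hence Negative.
51 — 51 is odd, 51 < 61, hence Negative.
55 — 55 is odd, 55 < 61, hence Negative.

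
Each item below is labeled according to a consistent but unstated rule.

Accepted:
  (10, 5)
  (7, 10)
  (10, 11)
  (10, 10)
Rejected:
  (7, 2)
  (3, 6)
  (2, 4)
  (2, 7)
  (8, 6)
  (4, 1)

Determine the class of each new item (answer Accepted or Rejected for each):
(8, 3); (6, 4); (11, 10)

Rejected, Rejected, Accepted

The rule appears to be: sum ≥ 15.
(8, 3) — 8+3 = 11, hence Rejected. (6, 4) — 6+4 = 10, hence Rejected. (11, 10) — 11+10 = 21, hence Accepted.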